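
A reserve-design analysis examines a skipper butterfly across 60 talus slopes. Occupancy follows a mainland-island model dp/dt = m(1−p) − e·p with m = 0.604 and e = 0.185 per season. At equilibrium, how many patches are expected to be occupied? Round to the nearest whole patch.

p* = m/(m+e) = 0.604/0.7890 = 0.7655.
Expected occupied patches = N × p* = 60 × 0.7655 = 45.93 ≈ 46.

46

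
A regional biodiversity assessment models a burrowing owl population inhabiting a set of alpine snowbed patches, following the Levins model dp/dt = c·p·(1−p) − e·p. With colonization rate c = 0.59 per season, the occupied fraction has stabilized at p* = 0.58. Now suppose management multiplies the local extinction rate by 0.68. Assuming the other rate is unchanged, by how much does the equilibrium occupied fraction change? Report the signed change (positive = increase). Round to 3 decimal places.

0.134

Balance c(1−p*) = e gives e = 0.59×(1 − 0.58000) = 0.24780.
New p* = 1 − e/c = 1 − 0.16850/0.59000 = 0.71441.
Δp* = 0.71441 − 0.58000 = +0.13441.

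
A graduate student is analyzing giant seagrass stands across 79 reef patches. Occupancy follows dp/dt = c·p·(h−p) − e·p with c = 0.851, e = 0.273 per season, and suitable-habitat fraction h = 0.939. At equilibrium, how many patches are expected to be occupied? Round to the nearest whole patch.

49

p* = h − e/c = 0.939 − 0.3208 = 0.6182.
Expected occupied patches = N × p* = 79 × 0.6182 = 48.84 ≈ 49.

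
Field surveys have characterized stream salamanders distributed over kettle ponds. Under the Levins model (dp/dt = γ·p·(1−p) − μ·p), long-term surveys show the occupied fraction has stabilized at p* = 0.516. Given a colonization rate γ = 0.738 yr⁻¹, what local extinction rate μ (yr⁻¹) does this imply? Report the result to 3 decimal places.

0.357

At equilibrium γ(1−p*) = μ.
μ = 0.738 × (1 − 0.516) = 0.738 × 0.4840 = 0.3572.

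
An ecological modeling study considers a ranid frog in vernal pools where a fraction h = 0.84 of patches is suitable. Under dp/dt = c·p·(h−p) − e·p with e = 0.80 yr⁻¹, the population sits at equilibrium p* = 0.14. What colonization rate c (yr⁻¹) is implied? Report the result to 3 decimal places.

At equilibrium c(h−p*) = e, so c = e/(h−p*).
c = 0.80/(0.84 − 0.14) = 0.80/0.7000 = 1.1429.

1.143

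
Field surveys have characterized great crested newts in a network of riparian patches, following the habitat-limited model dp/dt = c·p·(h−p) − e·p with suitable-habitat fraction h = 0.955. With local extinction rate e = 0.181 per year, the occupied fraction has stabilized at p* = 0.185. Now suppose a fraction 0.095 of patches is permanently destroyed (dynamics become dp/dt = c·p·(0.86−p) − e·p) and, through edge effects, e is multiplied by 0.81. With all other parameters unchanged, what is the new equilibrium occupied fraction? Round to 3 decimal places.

0.236

Balance c(h−p*) = e gives c = e/(0.955 − 0.18500) = 0.181/0.77000 = 0.23506.
New p* = 0.86 − e/c = 0.86 − 0.14661/0.23506 = 0.23629.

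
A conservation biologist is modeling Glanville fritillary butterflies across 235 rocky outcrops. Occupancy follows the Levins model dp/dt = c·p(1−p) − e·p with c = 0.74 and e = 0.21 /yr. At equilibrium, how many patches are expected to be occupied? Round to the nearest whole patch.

p* = 1 − e/c = 1 − 0.21/0.74 = 0.7162.
Expected occupied patches = N × p* = 235 × 0.7162 = 168.31 ≈ 168.

168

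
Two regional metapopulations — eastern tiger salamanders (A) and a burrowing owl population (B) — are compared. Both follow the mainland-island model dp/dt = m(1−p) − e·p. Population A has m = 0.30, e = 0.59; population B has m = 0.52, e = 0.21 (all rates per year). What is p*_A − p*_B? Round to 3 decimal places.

-0.375

A: p*_A = m/(m+e) = 0.30/0.8900 = 0.3371.
B: p*_B = 0.52/0.7300 = 0.7123.
p*_A − p*_B = 0.3371 − 0.7123 = -0.3753.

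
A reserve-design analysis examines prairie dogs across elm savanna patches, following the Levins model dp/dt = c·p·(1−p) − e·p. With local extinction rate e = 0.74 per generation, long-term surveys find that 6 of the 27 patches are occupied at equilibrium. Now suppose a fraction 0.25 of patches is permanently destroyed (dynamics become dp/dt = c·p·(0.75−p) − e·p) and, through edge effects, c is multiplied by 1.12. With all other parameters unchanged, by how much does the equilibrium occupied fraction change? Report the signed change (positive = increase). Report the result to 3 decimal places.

Observed p* = 6/27 = 0.22222.
Balance c(1−p*) = e gives c = e/(1 − 0.22222) = 0.74/0.77778 = 0.95143.
New p* = 0.75 − e/c = 0.75 − 0.74000/1.06560 = 0.05556.
Δp* = 0.05556 − 0.22222 = -0.16666.

-0.167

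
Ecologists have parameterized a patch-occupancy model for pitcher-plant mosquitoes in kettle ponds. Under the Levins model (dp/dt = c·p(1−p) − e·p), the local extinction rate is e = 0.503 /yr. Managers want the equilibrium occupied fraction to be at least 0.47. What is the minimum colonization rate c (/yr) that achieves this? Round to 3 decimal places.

0.949

p* = 1 − e/c ≥ 0.47 requires e/c ≤ 0.5300, i.e. c ≥ e/0.5300.
c_min = 0.503/0.5300 = 0.9491.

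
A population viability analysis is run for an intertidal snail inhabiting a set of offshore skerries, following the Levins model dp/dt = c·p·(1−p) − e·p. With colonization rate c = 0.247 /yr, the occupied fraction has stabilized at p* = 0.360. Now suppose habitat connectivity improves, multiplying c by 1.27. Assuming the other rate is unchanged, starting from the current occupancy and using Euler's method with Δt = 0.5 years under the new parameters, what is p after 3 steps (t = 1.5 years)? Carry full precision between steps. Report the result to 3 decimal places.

0.382

Balance c(1−p*) = e gives e = 0.247×(1 − 0.36000) = 0.15808.
Starting from p₀ = 0.36000; update p ← p + (dp/dt)·Δt with the new parameters.
step 1: Δp = +0.00768, p = 0.36768
step 2: Δp = +0.00740, p = 0.37509
step 3: Δp = +0.00712, p = 0.38220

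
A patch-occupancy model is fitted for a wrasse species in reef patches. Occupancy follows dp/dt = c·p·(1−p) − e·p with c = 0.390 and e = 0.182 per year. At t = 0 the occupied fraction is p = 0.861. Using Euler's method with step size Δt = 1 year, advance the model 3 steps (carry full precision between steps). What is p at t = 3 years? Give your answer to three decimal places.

Update rule: p ← p + [c·p·(1−p) − e·p]·Δt with Δt = 1.
p: 0.86100 → 0.75097  (Δp = -0.11003)
p: 0.75097 → 0.68723  (Δp = -0.06374)
p: 0.68723 → 0.64598  (Δp = -0.04125)

0.646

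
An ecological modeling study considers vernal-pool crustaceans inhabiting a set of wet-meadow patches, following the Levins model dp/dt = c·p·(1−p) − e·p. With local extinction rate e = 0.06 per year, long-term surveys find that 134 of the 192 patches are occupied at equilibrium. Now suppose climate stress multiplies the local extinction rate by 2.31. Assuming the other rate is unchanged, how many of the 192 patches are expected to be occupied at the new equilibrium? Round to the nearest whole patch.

58

Observed p* = 134/192 = 0.69792.
Balance c(1−p*) = e gives c = e/(1 − 0.69792) = 0.06/0.30208 = 0.19862.
New p* = 1 − e/c = 1 − 0.13860/0.19862 = 0.30219.
Expected occupied = 192 × 0.30219 = 58.02 ≈ 58.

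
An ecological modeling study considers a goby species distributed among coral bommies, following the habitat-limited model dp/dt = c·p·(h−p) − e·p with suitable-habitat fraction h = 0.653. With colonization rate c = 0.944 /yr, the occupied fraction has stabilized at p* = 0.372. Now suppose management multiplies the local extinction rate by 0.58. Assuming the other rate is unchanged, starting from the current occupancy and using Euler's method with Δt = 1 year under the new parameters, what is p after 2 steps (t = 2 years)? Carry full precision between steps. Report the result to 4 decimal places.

0.4433

Balance c(h−p*) = e gives e = 0.944×(0.653 − 0.37200) = 0.26526.
Starting from p₀ = 0.37200; update p ← p + (dp/dt)·Δt with the new parameters.
  1  |  dp/dt·Δt = +0.041445  |  p_1 = 0.413445
  2  |  dp/dt·Δt = +0.029887  |  p_2 = 0.443332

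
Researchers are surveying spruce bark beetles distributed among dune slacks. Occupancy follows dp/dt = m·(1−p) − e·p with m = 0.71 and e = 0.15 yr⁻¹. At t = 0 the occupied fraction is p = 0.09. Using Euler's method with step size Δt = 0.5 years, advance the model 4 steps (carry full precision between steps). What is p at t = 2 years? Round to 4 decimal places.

Update rule: p ← p + [m·(1−p) − e·p]·Δt with Δt = 0.5.
t = 0.5: p = 0.09000 + (+0.31630) = 0.40630
t = 1: p = 0.40630 + (+0.18029) = 0.58659
t = 1.5: p = 0.58659 + (+0.10277) = 0.68936
t = 2: p = 0.68936 + (+0.05858) = 0.74793

0.7479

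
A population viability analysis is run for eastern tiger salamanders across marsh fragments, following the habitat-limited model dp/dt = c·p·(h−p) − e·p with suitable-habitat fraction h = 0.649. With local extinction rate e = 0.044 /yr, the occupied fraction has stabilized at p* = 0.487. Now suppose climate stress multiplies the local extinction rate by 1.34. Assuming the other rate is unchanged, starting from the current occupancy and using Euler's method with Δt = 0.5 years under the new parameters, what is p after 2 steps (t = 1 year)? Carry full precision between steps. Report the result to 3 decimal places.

0.480

Balance c(h−p*) = e gives c = e/(0.649 − 0.48700) = 0.044/0.16200 = 0.27160.
Starting from p₀ = 0.48700; update p ← p + (dp/dt)·Δt with the new parameters.
  1  |  dp/dt·Δt = -0.003643  |  p_1 = 0.483357
  2  |  dp/dt·Δt = -0.003376  |  p_2 = 0.479981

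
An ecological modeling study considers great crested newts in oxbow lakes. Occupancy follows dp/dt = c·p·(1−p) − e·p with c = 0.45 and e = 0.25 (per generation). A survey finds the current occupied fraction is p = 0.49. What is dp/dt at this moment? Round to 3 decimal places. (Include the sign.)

Colonization term: c·p·(1−p) = 0.45×0.49×0.5100 = 0.11245.
Extinction term: e·p = 0.12250.
dp/dt = 0.11245 − 0.12250 = -0.01004.

-0.010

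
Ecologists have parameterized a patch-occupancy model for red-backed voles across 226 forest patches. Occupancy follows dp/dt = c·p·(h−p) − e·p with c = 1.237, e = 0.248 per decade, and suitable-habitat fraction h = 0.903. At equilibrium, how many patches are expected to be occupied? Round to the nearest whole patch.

p* = h − e/c = 0.903 − 0.2005 = 0.7025.
Expected occupied patches = N × p* = 226 × 0.7025 = 158.77 ≈ 159.

159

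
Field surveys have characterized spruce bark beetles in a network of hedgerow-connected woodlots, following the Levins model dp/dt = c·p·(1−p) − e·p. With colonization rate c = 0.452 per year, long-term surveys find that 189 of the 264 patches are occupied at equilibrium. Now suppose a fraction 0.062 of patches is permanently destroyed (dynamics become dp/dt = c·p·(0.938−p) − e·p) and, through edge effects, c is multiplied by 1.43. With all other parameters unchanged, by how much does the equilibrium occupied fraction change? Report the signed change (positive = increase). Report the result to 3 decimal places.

0.023

Observed p* = 189/264 = 0.71591.
Balance c(1−p*) = e gives e = 0.452×(1 − 0.71591) = 0.12841.
New p* = 0.938 − e/c = 0.938 − 0.12841/0.64636 = 0.73933.
Δp* = 0.73933 − 0.71591 = +0.02342.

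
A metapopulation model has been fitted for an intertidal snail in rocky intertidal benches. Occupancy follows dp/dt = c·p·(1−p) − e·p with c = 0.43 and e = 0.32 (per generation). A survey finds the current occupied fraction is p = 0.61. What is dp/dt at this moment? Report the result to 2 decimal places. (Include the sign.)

Colonization term: c·p·(1−p) = 0.43×0.61×0.3900 = 0.10230.
Extinction term: e·p = 0.19520.
dp/dt = 0.10230 − 0.19520 = -0.09290.

-0.09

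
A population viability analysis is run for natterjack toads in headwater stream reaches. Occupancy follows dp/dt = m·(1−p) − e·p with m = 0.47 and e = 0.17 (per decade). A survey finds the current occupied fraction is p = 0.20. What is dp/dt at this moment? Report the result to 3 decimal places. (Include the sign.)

0.342

Colonization term: m·(1−p) = 0.47×0.8000 = 0.37600.
Extinction term: e·p = 0.03400.
dp/dt = 0.37600 − 0.03400 = 0.34200.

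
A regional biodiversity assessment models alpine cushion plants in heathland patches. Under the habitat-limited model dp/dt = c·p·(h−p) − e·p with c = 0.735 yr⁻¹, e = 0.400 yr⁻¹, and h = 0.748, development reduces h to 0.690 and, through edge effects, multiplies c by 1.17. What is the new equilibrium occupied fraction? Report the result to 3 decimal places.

0.225

Before: p* = h − e/c = 0.748 − 0.400/0.735 = 0.748 − 0.5442 = 0.2038.
After: c = 0.85995, e = 0.4, h = 0.690; p* = 0.690 − 0.4/0.85995 = 0.2249.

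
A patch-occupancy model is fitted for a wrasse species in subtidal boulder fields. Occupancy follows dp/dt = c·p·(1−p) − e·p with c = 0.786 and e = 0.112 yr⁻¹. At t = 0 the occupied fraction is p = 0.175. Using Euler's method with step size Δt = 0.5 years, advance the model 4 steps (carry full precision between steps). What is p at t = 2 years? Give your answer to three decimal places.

Update rule: p ← p + [c·p·(1−p) − e·p]·Δt with Δt = 0.5.
p: 0.17500 → 0.22194  (Δp = +0.04694)
p: 0.22194 → 0.27737  (Δp = +0.05544)
p: 0.27737 → 0.34061  (Δp = +0.06324)
p: 0.34061 → 0.40981  (Δp = +0.06919)

0.410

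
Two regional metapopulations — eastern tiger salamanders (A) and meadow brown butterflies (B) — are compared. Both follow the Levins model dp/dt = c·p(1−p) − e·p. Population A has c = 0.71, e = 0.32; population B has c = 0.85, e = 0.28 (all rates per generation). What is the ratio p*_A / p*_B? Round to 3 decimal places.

0.819

A: p*_A = 1 − 0.32/0.71 = 0.5493.
B: p*_B = 1 − 0.28/0.85 = 0.6706.
p*_A / p*_B = 0.5493/0.6706 = 0.8191.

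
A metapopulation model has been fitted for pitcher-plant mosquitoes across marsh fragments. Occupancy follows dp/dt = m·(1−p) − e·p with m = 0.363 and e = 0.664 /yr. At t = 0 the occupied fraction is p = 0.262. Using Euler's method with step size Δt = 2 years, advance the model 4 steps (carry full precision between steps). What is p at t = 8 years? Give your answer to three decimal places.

Update rule: p ← p + [m·(1−p) − e·p]·Δt with Δt = 2.
  1  |  dp/dt·Δt = +0.187852  |  p_1 = 0.449852
  2  |  dp/dt·Δt = -0.197996  |  p_2 = 0.251856
  3  |  dp/dt·Δt = +0.208688  |  p_3 = 0.460544
  4  |  dp/dt·Δt = -0.219957  |  p_4 = 0.240587

0.241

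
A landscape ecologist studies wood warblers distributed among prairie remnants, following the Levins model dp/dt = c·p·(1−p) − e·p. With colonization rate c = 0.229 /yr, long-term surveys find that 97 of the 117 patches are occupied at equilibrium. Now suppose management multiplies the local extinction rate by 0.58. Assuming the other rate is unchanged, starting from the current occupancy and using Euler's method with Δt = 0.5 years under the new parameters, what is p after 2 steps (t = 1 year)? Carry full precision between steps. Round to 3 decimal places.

Observed p* = 97/117 = 0.82906.
Balance c(1−p*) = e gives e = 0.229×(1 − 0.82906) = 0.03915.
Starting from p₀ = 0.82906; update p ← p + (dp/dt)·Δt with the new parameters.
t = 0.5: p = 0.82906 + (+0.00682) = 0.83588
t = 1: p = 0.83588 + (+0.00622) = 0.84209

0.842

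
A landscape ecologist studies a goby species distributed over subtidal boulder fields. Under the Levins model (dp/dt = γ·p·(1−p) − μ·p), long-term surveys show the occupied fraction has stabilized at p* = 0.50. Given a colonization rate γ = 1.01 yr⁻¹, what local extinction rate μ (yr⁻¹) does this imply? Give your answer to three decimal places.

At equilibrium γ(1−p*) = μ.
μ = 1.01 × (1 − 0.50) = 1.01 × 0.5000 = 0.5050.

0.505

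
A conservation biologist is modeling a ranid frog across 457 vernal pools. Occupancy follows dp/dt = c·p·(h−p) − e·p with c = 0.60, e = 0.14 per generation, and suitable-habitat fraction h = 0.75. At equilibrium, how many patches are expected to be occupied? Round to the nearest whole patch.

236

p* = h − e/c = 0.75 − 0.2333 = 0.5167.
Expected occupied patches = N × p* = 457 × 0.5167 = 236.12 ≈ 236.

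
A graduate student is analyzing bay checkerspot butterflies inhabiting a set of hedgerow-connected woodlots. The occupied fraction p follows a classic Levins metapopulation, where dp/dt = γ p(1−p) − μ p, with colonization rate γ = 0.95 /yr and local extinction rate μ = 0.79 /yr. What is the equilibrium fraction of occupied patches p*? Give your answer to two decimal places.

0.17

Setting dp/dt = 0 and dividing through by p* gives γ·(1−p*) = μ.
So p* = 1 − μ/γ = 1 − 0.79/0.95 = 1 − 0.8316 = 0.1684.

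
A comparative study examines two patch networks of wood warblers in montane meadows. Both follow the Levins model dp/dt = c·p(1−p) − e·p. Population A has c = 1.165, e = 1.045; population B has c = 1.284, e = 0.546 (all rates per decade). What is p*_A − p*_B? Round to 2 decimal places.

A: p*_A = 1 − 1.045/1.165 = 0.1030.
B: p*_B = 1 − 0.546/1.284 = 0.5748.
p*_A − p*_B = 0.1030 − 0.5748 = -0.4718.

-0.47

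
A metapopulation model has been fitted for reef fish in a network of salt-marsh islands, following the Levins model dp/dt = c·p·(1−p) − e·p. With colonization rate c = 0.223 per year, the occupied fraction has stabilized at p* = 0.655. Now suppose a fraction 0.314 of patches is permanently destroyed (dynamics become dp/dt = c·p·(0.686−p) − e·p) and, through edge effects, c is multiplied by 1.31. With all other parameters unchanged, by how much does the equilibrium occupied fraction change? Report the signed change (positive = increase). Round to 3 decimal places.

Balance c(1−p*) = e gives e = 0.223×(1 − 0.65500) = 0.07693.
New p* = 0.686 − e/c = 0.686 − 0.07693/0.29213 = 0.42266.
Δp* = 0.42266 − 0.65500 = -0.23234.

-0.232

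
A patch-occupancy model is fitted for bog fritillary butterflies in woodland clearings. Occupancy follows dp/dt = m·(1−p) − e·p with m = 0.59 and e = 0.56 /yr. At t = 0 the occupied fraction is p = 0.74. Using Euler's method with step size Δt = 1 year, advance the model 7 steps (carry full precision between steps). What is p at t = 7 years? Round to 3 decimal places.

0.513

Update rule: p ← p + [m·(1−p) − e·p]·Δt with Δt = 1.
step 1: Δp = -0.26100, p = 0.47900
step 2: Δp = +0.03915, p = 0.51815
step 3: Δp = -0.00587, p = 0.51228
step 4: Δp = +0.00088, p = 0.51316
step 5: Δp = -0.00013, p = 0.51303
step 6: Δp = +0.00002, p = 0.51305
step 7: Δp = -0.00000, p = 0.51304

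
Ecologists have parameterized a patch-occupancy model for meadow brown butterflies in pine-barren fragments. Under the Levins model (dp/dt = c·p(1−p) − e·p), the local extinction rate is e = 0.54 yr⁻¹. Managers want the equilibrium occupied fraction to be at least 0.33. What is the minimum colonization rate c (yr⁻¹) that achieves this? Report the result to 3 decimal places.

p* = 1 − e/c ≥ 0.33 requires e/c ≤ 0.6700, i.e. c ≥ e/0.6700.
c_min = 0.54/0.6700 = 0.8060.

0.806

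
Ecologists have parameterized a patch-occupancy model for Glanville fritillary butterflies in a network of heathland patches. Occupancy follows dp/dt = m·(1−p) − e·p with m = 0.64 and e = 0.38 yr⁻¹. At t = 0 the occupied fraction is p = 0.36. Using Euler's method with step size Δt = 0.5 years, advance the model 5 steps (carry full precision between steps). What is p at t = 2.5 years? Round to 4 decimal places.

Update rule: p ← p + [m·(1−p) − e·p]·Δt with Δt = 0.5.
  1  |  dp/dt·Δt = +0.136400  |  p_1 = 0.496400
  2  |  dp/dt·Δt = +0.066836  |  p_2 = 0.563236
  3  |  dp/dt·Δt = +0.032750  |  p_3 = 0.595986
  4  |  dp/dt·Δt = +0.016047  |  p_4 = 0.612033
  5  |  dp/dt·Δt = +0.007863  |  p_5 = 0.619896

0.6199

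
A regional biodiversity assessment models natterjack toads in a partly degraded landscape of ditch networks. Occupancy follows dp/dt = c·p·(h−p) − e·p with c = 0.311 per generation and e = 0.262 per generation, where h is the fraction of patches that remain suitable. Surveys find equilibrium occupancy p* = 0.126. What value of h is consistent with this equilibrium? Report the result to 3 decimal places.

0.968

At equilibrium c(h−p*) = e, so h = p* + e/c.
h = 0.126 + 0.262/0.311 = 0.126 + 0.8424 = 0.9684.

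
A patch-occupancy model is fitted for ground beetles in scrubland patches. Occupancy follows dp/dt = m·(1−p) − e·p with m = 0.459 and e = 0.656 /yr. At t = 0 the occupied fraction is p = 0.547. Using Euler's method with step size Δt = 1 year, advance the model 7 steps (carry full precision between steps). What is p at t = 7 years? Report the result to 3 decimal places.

Update rule: p ← p + [m·(1−p) − e·p]·Δt with Δt = 1.
p: 0.54700 → 0.39609  (Δp = -0.15091)
p: 0.39609 → 0.41345  (Δp = +0.01735)
p: 0.41345 → 0.41145  (Δp = -0.00200)
p: 0.41145 → 0.41168  (Δp = +0.00023)
p: 0.41168 → 0.41166  (Δp = -0.00003)
p: 0.41166 → 0.41166  (Δp = +0.00000)
p: 0.41166 → 0.41166  (Δp = -0.00000)

0.412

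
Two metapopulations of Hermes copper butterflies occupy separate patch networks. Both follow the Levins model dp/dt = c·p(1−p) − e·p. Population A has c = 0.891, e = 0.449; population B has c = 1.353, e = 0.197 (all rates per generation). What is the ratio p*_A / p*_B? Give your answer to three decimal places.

A: p*_A = 1 − 0.449/0.891 = 0.4961.
B: p*_B = 1 − 0.197/1.353 = 0.8544.
p*_A / p*_B = 0.4961/0.8544 = 0.5806.

0.581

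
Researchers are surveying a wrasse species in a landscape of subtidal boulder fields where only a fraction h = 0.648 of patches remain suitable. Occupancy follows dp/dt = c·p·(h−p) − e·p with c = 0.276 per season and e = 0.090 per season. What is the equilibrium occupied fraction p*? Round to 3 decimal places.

Setting dp/dt = 0 and dividing by p* gives c·(h−p*) = e.
So p* = h − e/c = 0.648 − 0.090/0.276 = 0.648 − 0.3261 = 0.3219.

0.322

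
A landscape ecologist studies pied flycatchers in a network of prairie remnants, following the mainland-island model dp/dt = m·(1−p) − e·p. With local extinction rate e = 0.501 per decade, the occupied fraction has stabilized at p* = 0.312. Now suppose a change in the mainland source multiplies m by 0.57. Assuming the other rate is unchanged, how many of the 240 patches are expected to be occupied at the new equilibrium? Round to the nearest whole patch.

Balance m(1−p*) = e·p* gives m = e·p*/(1−p*) = 0.501×0.31200/0.68800 = 0.22720.
New p* = m/(m+e) = 0.12950/(0.12950+0.50100) = 0.20539.
Expected occupied = 240 × 0.20539 = 49.29 ≈ 49.

49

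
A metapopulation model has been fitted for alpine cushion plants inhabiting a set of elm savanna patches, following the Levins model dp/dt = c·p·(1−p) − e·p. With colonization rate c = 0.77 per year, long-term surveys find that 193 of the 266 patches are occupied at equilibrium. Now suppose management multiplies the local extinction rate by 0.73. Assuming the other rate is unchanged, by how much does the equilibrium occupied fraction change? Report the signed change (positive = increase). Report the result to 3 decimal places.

0.074

Observed p* = 193/266 = 0.72556.
Balance c(1−p*) = e gives e = 0.77×(1 − 0.72556) = 0.21132.
New p* = 1 − e/c = 1 − 0.15426/0.77000 = 0.79966.
Δp* = 0.79966 − 0.72556 = +0.07410.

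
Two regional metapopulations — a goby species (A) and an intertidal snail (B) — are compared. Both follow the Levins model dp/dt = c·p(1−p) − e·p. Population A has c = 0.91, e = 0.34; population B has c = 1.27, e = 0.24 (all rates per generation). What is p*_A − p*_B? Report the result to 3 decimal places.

A: p*_A = 1 − 0.34/0.91 = 0.6264.
B: p*_B = 1 − 0.24/1.27 = 0.8110.
p*_A − p*_B = 0.6264 − 0.8110 = -0.1846.

-0.185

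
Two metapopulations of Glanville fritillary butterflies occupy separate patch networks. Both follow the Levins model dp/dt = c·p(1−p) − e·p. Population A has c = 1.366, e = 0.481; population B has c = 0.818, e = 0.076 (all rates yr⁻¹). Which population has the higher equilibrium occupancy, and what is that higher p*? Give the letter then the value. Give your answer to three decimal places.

A: p*_A = 1 − 0.481/1.366 = 0.6479.
B: p*_B = 1 − 0.076/0.818 = 0.9071.
B is higher at 0.9071.

B, 0.907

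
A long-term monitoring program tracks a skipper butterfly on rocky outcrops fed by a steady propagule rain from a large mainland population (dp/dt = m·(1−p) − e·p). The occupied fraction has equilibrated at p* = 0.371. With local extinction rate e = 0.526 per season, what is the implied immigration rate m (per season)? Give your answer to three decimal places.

0.310

At equilibrium m(1−p*) = e·p*, so m = e·p*/(1−p*).
m = 0.526 × 0.371 / 0.6290 = 0.1951/0.6290 = 0.3102.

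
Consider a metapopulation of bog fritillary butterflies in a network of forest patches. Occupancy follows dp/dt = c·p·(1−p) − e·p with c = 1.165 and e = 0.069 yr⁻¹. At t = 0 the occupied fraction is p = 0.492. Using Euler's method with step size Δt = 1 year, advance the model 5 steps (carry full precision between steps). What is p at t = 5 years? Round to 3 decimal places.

Update rule: p ← p + [c·p·(1−p) − e·p]·Δt with Δt = 1.
t = 1: p = 0.49200 + (+0.25723) = 0.74923
t = 2: p = 0.74923 + (+0.16719) = 0.91642
t = 3: p = 0.91642 + (+0.02600) = 0.94242
t = 4: p = 0.94242 + (-0.00181) = 0.94061
t = 5: p = 0.94061 + (+0.00018) = 0.94079

0.941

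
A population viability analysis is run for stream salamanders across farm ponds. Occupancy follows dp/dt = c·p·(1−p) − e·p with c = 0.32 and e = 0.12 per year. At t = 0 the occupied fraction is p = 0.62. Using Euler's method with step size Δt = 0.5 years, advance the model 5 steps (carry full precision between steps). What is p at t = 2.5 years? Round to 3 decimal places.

Update rule: p ← p + [c·p·(1−p) − e·p]·Δt with Δt = 0.5.
  1  |  dp/dt·Δt = +0.000496  |  p_1 = 0.620496
  2  |  dp/dt·Δt = +0.000447  |  p_2 = 0.620943
  3  |  dp/dt·Δt = +0.000403  |  p_3 = 0.621346
  4  |  dp/dt·Δt = +0.000363  |  p_4 = 0.621709
  5  |  dp/dt·Δt = +0.000327  |  p_5 = 0.622037

0.622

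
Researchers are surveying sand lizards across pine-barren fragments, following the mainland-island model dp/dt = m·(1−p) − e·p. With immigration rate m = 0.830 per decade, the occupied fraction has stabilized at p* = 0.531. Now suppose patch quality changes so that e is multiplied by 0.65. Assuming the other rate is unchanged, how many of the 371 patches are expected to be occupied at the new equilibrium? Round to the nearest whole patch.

236

Balance m(1−p*) = e·p* gives e = m(1−p*)/p* = 0.830×0.46900/0.53100 = 0.73309.
New p* = m/(m+e) = 0.83000/(0.83000+0.47651) = 0.63528.
Expected occupied = 371 × 0.63528 = 235.69 ≈ 236.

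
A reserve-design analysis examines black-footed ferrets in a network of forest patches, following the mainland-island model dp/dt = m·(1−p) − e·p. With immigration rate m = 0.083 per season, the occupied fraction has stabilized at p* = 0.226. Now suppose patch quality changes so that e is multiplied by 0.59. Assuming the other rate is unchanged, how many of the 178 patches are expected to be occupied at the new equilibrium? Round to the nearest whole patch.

Balance m(1−p*) = e·p* gives e = m(1−p*)/p* = 0.083×0.77400/0.22600 = 0.28426.
New p* = m/(m+e) = 0.08300/(0.08300+0.16771) = 0.33106.
Expected occupied = 178 × 0.33106 = 58.93 ≈ 59.

59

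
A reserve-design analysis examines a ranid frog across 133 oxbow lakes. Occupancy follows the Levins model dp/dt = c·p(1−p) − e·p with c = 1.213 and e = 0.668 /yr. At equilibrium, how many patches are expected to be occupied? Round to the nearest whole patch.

p* = 1 − e/c = 1 − 0.668/1.213 = 0.4493.
Expected occupied patches = N × p* = 133 × 0.4493 = 59.76 ≈ 60.

60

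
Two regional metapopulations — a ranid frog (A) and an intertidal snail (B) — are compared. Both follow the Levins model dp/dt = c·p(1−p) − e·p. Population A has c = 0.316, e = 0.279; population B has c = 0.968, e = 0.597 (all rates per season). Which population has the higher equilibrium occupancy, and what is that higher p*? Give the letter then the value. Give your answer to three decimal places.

B, 0.383

A: p*_A = 1 − 0.279/0.316 = 0.1171.
B: p*_B = 1 − 0.597/0.968 = 0.3833.
B is higher at 0.3833.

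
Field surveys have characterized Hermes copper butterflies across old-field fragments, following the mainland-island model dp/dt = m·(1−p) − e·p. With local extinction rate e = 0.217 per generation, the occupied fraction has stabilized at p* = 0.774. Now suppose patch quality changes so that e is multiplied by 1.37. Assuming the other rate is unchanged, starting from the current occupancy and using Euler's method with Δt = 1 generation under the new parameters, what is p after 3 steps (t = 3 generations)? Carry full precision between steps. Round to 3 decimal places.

0.714

Balance m(1−p*) = e·p* gives m = e·p*/(1−p*) = 0.217×0.77400/0.22600 = 0.74318.
Starting from p₀ = 0.77400; update p ← p + (dp/dt)·Δt with the new parameters.
  1  |  dp/dt·Δt = -0.062144  |  p_1 = 0.711856
  2  |  dp/dt·Δt = +0.002515  |  p_2 = 0.714370
  3  |  dp/dt·Δt = -0.000102  |  p_3 = 0.714269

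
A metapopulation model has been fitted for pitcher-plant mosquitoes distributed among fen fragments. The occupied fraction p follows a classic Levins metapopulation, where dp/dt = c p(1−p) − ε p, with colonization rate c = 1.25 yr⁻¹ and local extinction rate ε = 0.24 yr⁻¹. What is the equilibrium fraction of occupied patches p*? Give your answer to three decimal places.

0.808

Setting dp/dt = 0 and dividing through by p* gives c·(1−p*) = ε.
So p* = 1 − ε/c = 1 − 0.24/1.25 = 1 − 0.1920 = 0.8080.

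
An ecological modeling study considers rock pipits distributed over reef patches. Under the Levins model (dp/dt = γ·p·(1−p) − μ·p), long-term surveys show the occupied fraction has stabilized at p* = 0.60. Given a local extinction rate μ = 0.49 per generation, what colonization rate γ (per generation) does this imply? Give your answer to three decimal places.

1.225

At equilibrium γ(1−p*) = μ, so γ = μ/(1−p*).
γ = 0.49/(1 − 0.60) = 0.49/0.4000 = 1.2250.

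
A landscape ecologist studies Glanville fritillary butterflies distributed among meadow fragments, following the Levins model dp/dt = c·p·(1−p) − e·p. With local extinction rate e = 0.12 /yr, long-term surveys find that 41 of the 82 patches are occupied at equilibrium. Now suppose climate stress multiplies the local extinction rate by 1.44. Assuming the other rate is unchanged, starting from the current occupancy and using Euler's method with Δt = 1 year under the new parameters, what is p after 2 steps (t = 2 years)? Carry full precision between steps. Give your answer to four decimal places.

0.4516

Observed p* = 41/82 = 0.50000.
Balance c(1−p*) = e gives c = e/(1 − 0.50000) = 0.12/0.50000 = 0.24000.
Starting from p₀ = 0.50000; update p ← p + (dp/dt)·Δt with the new parameters.
p: 0.50000 → 0.47360  (Δp = -0.02640)
p: 0.47360 → 0.45159  (Δp = -0.02201)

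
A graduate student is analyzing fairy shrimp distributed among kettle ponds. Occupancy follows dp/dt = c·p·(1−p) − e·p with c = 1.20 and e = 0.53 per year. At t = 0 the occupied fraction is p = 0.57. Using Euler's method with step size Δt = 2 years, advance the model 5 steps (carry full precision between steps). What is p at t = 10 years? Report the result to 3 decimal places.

Update rule: p ← p + [c·p·(1−p) − e·p]·Δt with Δt = 2.
  1  |  dp/dt·Δt = -0.015960  |  p_1 = 0.554040
  2  |  dp/dt·Δt = +0.005709  |  p_2 = 0.559749
  3  |  dp/dt·Δt = -0.001902  |  p_3 = 0.557847
  4  |  dp/dt·Δt = +0.000651  |  p_4 = 0.558498
  5  |  dp/dt·Δt = -0.000221  |  p_5 = 0.558277

0.558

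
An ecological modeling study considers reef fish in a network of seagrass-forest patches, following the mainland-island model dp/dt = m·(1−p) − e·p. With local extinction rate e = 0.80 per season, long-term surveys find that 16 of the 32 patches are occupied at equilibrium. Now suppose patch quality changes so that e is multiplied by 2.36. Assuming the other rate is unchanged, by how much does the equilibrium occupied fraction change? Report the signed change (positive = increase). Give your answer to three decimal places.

Observed p* = 16/32 = 0.50000.
Balance m(1−p*) = e·p* gives m = e·p*/(1−p*) = 0.80×0.50000/0.50000 = 0.80000.
New p* = m/(m+e) = 0.80000/(0.80000+1.88800) = 0.29762.
Δp* = 0.29762 − 0.50000 = -0.20238.

-0.202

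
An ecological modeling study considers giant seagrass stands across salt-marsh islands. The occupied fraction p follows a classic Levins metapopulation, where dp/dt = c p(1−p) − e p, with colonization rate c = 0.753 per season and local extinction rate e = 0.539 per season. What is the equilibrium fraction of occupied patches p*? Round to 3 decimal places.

0.284

At equilibrium, colonization balances extinction: c·p*·(1−p*) = e·p*.
So p* = 1 − e/c = 1 − 0.539/0.753 = 1 − 0.7158 = 0.2842.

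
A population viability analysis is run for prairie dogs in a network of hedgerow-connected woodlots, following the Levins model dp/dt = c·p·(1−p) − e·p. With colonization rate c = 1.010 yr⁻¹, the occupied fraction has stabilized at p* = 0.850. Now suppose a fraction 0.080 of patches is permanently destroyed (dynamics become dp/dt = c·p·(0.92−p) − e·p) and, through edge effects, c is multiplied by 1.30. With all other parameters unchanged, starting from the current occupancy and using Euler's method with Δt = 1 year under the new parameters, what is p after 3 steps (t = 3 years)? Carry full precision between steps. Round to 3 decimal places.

Balance c(1−p*) = e gives e = 1.010×(1 − 0.85000) = 0.15150.
Starting from p₀ = 0.85000; update p ← p + (dp/dt)·Δt with the new parameters.
p: 0.85000 → 0.79935  (Δp = -0.05065)
p: 0.79935 → 0.80488  (Δp = +0.00553)
p: 0.80488 → 0.80460  (Δp = -0.00028)

0.805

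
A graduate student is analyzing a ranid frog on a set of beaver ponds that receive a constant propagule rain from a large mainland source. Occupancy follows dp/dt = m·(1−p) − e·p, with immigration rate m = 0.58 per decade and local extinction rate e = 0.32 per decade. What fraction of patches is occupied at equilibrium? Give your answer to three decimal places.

0.644

Setting dp/dt = 0: m − m·p* = e·p*, so m = (m+e)·p*.
p* = m/(m+e) = 0.58/(0.58+0.32) = 0.58/0.9000 = 0.6444.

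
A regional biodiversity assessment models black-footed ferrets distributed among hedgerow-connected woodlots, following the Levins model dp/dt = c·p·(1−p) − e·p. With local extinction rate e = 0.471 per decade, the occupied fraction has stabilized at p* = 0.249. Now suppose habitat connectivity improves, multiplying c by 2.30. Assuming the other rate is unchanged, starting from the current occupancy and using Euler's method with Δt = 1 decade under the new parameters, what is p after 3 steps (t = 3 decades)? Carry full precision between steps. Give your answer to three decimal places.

Balance c(1−p*) = e gives c = e/(1 − 0.24900) = 0.471/0.75100 = 0.62716.
Starting from p₀ = 0.24900; update p ← p + (dp/dt)·Δt with the new parameters.
p: 0.24900 → 0.40146  (Δp = +0.15246)
p: 0.40146 → 0.55899  (Δp = +0.15752)
p: 0.55899 → 0.65130  (Δp = +0.09232)

0.651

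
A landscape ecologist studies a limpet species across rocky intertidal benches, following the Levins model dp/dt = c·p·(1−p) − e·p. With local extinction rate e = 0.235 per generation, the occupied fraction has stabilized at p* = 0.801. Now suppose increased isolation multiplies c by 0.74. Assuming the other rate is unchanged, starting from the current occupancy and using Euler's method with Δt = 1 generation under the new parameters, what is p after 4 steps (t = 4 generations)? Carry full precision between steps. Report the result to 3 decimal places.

0.732

Balance c(1−p*) = e gives c = e/(1 − 0.80100) = 0.235/0.19900 = 1.18090.
Starting from p₀ = 0.80100; update p ← p + (dp/dt)·Δt with the new parameters.
p: 0.80100 → 0.75206  (Δp = -0.04894)
p: 0.75206 → 0.73827  (Δp = -0.01379)
p: 0.73827 → 0.73363  (Δp = -0.00464)
p: 0.73363 → 0.73200  (Δp = -0.00164)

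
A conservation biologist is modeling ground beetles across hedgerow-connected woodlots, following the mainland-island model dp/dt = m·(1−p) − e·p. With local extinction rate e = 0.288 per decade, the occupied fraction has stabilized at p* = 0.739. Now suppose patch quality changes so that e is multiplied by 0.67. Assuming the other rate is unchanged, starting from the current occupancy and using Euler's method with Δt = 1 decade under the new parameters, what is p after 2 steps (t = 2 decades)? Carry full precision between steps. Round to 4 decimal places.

Balance m(1−p*) = e·p* gives m = e·p*/(1−p*) = 0.288×0.73900/0.26100 = 0.81545.
Starting from p₀ = 0.73900; update p ← p + (dp/dt)·Δt with the new parameters.
p: 0.73900 → 0.80923  (Δp = +0.07023)
p: 0.80923 → 0.80864  (Δp = -0.00059)

0.8086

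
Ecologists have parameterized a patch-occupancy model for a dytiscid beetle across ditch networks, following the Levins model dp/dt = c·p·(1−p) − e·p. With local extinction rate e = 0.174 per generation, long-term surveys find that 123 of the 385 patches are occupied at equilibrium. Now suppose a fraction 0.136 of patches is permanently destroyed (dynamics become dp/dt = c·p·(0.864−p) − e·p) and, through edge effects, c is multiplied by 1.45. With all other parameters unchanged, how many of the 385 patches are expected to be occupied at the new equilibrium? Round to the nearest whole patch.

152

Observed p* = 123/385 = 0.31948.
Balance c(1−p*) = e gives c = e/(1 − 0.31948) = 0.174/0.68052 = 0.25569.
New p* = 0.864 − e/c = 0.864 − 0.17400/0.37075 = 0.39468.
Expected occupied = 385 × 0.39468 = 151.95 ≈ 152.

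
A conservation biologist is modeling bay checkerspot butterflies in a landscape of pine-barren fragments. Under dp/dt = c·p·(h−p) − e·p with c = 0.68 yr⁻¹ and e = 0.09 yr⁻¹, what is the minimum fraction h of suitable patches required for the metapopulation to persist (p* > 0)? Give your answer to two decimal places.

0.13

p* = h − e/c is positive only when h > e/c.
h_min = e/c = 0.09/0.68 = 0.1324.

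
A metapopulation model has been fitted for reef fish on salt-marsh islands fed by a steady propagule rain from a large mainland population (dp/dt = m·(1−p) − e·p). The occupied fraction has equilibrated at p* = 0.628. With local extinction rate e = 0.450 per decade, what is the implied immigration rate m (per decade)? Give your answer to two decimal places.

0.76

At equilibrium m(1−p*) = e·p*, so m = e·p*/(1−p*).
m = 0.450 × 0.628 / 0.3720 = 0.2826/0.3720 = 0.7597.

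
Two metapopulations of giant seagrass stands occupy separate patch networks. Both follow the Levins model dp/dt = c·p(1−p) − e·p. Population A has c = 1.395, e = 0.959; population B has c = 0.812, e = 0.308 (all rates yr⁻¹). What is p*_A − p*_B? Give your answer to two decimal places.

-0.31

A: p*_A = 1 − 0.959/1.395 = 0.3125.
B: p*_B = 1 − 0.308/0.812 = 0.6207.
p*_A − p*_B = 0.3125 − 0.6207 = -0.3081.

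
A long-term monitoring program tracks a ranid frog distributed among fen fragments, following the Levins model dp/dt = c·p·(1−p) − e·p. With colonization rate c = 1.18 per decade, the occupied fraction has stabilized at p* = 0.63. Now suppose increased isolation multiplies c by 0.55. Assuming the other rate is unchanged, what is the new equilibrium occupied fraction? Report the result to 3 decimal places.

Balance c(1−p*) = e gives e = 1.18×(1 − 0.63000) = 0.43660.
New p* = 1 − e/c = 1 − 0.43660/0.64900 = 0.32727.

0.327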